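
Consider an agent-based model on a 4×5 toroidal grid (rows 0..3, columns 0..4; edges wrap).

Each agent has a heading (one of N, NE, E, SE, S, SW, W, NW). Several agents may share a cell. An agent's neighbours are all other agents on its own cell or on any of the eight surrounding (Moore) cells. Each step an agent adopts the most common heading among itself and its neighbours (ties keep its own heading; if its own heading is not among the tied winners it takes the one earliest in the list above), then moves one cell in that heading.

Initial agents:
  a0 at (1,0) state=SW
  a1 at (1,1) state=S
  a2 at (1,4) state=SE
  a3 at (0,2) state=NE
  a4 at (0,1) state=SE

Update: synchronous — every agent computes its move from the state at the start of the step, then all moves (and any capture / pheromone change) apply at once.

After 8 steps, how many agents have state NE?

t=1: a0@(2,1):SE a1@(2,1):S a2@(2,0):SE a3@(3,3):NE a4@(1,2):SE
t=2: a0@(3,2):SE a1@(3,2):SE a2@(3,1):SE a3@(2,4):NE a4@(2,3):SE
t=3: a0@(0,3):SE a1@(0,3):SE a2@(0,2):SE a3@(1,0):NE a4@(3,4):SE
t=4: a0@(1,4):SE a1@(1,4):SE a2@(1,3):SE a3@(0,1):NE a4@(0,0):SE
t=5: a0@(2,0):SE a1@(2,0):SE a2@(2,4):SE a3@(3,2):NE a4@(1,1):SE
t=6: a0@(3,1):SE a1@(3,1):SE a2@(3,0):SE a3@(2,3):NE a4@(2,2):SE
t=7: a0@(0,2):SE a1@(0,2):SE a2@(0,1):SE a3@(1,4):NE a4@(3,3):SE
t=8: a0@(1,3):SE a1@(1,3):SE a2@(1,2):SE a3@(0,0):NE a4@(0,4):SE

1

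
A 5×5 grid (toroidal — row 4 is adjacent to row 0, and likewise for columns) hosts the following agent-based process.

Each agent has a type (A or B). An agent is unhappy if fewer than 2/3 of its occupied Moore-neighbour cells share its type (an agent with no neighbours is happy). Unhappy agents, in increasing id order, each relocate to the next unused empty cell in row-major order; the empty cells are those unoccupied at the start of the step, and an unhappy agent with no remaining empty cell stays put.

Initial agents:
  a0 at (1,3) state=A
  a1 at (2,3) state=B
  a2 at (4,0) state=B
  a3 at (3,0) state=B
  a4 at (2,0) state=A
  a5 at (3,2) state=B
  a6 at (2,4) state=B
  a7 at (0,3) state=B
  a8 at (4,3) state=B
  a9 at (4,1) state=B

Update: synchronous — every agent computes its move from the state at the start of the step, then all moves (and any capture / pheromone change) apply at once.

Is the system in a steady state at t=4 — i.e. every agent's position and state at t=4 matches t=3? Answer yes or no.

t=1: a0@(0,0):A a1@(2,3):B a2@(4,0):B a3@(3,0):B a4@(0,1):A a5@(3,2):B a6@(0,2):B a7@(0,4):B a8@(4,3):B a9@(4,1):B
t=2: a0@(0,3):A a1@(2,3):B a2@(1,0):B a3@(3,0):B a4@(1,1):A a5@(3,2):B a6@(0,2):B a7@(0,4):B a8@(4,3):B a9@(4,1):B
t=3: a0@(0,0):A a1@(2,3):B a2@(0,1):B a3@(3,0):B a4@(1,2):A a5@(3,2):B a6@(1,3):B a7@(0,4):B a8@(4,3):B a9@(4,1):B
t=4: a0@(0,2):A a1@(2,3):B a2@(0,3):B a3@(3,0):B a4@(1,0):A a5@(3,2):B a6@(1,3):B a7@(0,4):B a8@(4,3):B a9@(4,1):B

no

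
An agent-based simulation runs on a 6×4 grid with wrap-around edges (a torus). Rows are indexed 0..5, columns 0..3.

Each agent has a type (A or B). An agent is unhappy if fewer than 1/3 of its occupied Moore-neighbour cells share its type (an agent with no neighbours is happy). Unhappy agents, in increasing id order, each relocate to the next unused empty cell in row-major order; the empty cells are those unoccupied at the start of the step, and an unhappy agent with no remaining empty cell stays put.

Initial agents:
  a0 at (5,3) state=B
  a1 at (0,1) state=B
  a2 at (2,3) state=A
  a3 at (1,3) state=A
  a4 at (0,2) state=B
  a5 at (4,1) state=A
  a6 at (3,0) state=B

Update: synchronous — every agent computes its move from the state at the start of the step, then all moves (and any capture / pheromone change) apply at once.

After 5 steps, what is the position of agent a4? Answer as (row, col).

t=1: a0@(5,3):B a1@(0,1):B a2@(2,3):A a3@(1,3):A a4@(0,2):B a5@(0,0):A a6@(0,3):B
t=2: a0@(5,3):B a1@(0,1):B a2@(2,3):A a3@(1,3):A a4@(0,2):B a5@(1,0):A a6@(0,3):B
t=3: (unchanged — steady state)

(0, 2)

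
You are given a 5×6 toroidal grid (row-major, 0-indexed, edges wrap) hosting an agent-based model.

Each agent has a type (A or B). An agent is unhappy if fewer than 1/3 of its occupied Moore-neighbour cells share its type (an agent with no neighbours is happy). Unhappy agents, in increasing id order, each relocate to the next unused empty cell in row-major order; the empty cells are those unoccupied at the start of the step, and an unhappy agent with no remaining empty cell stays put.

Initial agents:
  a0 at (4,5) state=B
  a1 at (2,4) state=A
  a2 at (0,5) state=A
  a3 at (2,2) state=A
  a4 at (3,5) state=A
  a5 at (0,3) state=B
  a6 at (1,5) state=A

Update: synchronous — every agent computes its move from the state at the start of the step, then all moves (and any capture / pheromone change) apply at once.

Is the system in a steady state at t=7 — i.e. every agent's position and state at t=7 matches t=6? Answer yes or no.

yes

t=1: a0@(0,0):B a1@(2,4):A a2@(0,5):A a3@(2,2):A a4@(3,5):A a5@(0,3):B a6@(1,5):A
t=2: a0@(0,1):B a1@(2,4):A a2@(0,5):A a3@(2,2):A a4@(3,5):A a5@(0,3):B a6@(1,5):A
t=3: (unchanged — steady state)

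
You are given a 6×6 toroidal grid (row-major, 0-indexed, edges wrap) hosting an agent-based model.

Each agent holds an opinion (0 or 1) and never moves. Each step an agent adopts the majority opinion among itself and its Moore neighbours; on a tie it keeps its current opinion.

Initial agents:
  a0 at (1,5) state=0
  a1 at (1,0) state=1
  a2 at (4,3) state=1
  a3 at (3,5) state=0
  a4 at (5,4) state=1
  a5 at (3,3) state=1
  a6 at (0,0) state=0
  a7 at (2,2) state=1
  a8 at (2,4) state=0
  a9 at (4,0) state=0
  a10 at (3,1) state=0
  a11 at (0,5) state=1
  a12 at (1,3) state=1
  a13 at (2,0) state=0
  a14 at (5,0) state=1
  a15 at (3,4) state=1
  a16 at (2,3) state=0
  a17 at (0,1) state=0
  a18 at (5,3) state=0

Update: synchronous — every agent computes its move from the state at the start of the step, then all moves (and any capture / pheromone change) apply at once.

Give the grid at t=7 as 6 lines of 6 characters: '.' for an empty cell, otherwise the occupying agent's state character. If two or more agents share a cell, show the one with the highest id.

t=1: a0@(1,5):0 a1@(1,0):0 a2@(4,3):1 a3@(3,5):0 a4@(5,4):1 a5@(3,3):1 a6@(0,0):0 a7@(2,2):1 a8@(2,4):0 a9@(4,0):0 a10@(3,1):0 a11@(0,5):1 a12@(1,3):1 a13@(2,0):0 a14@(5,0):0 a15@(3,4):1 a16@(2,3):1 a17@(0,1):0 a18@(5,3):1
t=2: a0@(1,5):0 a1@(1,0):0 a2@(4,3):1 a3@(3,5):0 a4@(5,4):1 a5@(3,3):1 a6@(0,0):0 a7@(2,2):1 a8@(2,4):1 a9@(4,0):0 a10@(3,1):0 a11@(0,5):0 a12@(1,3):1 a13@(2,0):0 a14@(5,0):0 a15@(3,4):1 a16@(2,3):1 a17@(0,1):0 a18@(5,3):1
t=3: (unchanged — steady state)

00...0
0..1.0
0.111.
.0.110
0..1..
0..11.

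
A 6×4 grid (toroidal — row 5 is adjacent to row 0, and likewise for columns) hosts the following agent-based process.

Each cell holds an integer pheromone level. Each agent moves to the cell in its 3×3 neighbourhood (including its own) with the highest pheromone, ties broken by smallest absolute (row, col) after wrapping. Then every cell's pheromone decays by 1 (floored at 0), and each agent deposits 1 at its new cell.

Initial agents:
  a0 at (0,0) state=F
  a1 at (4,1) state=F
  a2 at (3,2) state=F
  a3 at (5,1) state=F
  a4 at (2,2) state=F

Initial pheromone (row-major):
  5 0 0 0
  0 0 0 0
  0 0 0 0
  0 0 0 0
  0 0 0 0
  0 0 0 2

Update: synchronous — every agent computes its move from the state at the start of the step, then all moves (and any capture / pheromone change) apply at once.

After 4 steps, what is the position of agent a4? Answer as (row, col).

t=1: a0@(0,0) a1@(3,0) a2@(2,1) a3@(0,0) a4@(1,1) | pheromone: 6 0 0 0 / 0 1 0 0 / 0 1 0 0 / 1 0 0 0 / 0 0 0 0 / 0 0 0 1
t=2: a0@(0,0) a1@(2,1) a2@(1,1) a3@(0,0) a4@(0,0) | pheromone: 8 0 0 0 / 0 1 0 0 / 0 1 0 0 / 0 0 0 0 / 0 0 0 0 / 0 0 0 0
t=3: a0@(0,0) a1@(1,1) a2@(0,0) a3@(0,0) a4@(0,0) | pheromone: 11 0 0 0 / 0 1 0 0 / 0 0 0 0 / 0 0 0 0 / 0 0 0 0 / 0 0 0 0
t=4: a0@(0,0) a1@(0,0) a2@(0,0) a3@(0,0) a4@(0,0) | pheromone: 15 0 0 0 / 0 0 0 0 / 0 0 0 0 / 0 0 0 0 / 0 0 0 0 / 0 0 0 0

(0, 0)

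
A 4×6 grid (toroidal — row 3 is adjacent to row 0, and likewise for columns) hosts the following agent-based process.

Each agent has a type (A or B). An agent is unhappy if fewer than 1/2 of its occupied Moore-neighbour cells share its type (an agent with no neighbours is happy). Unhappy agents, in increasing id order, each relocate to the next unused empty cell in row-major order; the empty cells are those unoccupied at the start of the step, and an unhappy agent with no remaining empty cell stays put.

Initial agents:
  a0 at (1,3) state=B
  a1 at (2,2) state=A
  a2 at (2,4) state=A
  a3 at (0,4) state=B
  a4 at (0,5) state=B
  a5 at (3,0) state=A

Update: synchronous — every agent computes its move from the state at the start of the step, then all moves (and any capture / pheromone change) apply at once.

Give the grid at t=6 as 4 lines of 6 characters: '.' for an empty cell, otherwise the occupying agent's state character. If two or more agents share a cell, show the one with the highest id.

BAAABB
......
......
......

t=1: a0@(0,0):B a1@(0,1):A a2@(0,2):A a3@(0,4):B a4@(0,5):B a5@(0,3):A
t=2: (unchanged — steady state)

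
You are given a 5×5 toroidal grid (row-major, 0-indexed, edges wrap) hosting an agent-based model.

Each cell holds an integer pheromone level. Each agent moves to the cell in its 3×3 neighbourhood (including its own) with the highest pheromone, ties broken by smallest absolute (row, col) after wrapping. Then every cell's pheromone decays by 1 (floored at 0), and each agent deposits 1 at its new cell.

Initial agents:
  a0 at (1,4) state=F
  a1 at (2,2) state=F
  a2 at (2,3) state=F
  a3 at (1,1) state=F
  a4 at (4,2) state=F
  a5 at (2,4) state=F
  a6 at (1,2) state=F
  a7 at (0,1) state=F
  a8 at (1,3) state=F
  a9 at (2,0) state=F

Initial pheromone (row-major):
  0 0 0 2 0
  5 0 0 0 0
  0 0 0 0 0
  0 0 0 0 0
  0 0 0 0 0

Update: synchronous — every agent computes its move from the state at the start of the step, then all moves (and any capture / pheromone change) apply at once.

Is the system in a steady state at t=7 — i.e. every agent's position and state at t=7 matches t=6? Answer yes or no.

t=1: a0@(1,0) a1@(1,1) a2@(1,2) a3@(1,0) a4@(0,3) a5@(1,0) a6@(0,3) a7@(1,0) a8@(0,3) a9@(1,0) | pheromone: 0 0 0 4 0 / 9 1 1 0 0 / 0 0 0 0 0 / 0 0 0 0 0 / 0 0 0 0 0
t=2: a0@(1,0) a1@(1,0) a2@(0,3) a3@(1,0) a4@(0,3) a5@(1,0) a6@(0,3) a7@(1,0) a8@(0,3) a9@(1,0) | pheromone: 0 0 0 7 0 / 14 0 0 0 0 / 0 0 0 0 0 / 0 0 0 0 0 / 0 0 0 0 0
t=3: a0@(1,0) a1@(1,0) a2@(0,3) a3@(1,0) a4@(0,3) a5@(1,0) a6@(0,3) a7@(1,0) a8@(0,3) a9@(1,0) | pheromone: 0 0 0 10 0 / 19 0 0 0 0 / 0 0 0 0 0 / 0 0 0 0 0 / 0 0 0 0 0
t=4: a0@(1,0) a1@(1,0) a2@(0,3) a3@(1,0) a4@(0,3) a5@(1,0) a6@(0,3) a7@(1,0) a8@(0,3) a9@(1,0) | pheromone: 0 0 0 13 0 / 24 0 0 0 0 / 0 0 0 0 0 / 0 0 0 0 0 / 0 0 0 0 0
t=5: a0@(1,0) a1@(1,0) a2@(0,3) a3@(1,0) a4@(0,3) a5@(1,0) a6@(0,3) a7@(1,0) a8@(0,3) a9@(1,0) | pheromone: 0 0 0 16 0 / 29 0 0 0 0 / 0 0 0 0 0 / 0 0 0 0 0 / 0 0 0 0 0
t=6: a0@(1,0) a1@(1,0) a2@(0,3) a3@(1,0) a4@(0,3) a5@(1,0) a6@(0,3) a7@(1,0) a8@(0,3) a9@(1,0) | pheromone: 0 0 0 19 0 / 34 0 0 0 0 / 0 0 0 0 0 / 0 0 0 0 0 / 0 0 0 0 0
t=7: a0@(1,0) a1@(1,0) a2@(0,3) a3@(1,0) a4@(0,3) a5@(1,0) a6@(0,3) a7@(1,0) a8@(0,3) a9@(1,0) | pheromone: 0 0 0 22 0 / 39 0 0 0 0 / 0 0 0 0 0 / 0 0 0 0 0 / 0 0 0 0 0

yes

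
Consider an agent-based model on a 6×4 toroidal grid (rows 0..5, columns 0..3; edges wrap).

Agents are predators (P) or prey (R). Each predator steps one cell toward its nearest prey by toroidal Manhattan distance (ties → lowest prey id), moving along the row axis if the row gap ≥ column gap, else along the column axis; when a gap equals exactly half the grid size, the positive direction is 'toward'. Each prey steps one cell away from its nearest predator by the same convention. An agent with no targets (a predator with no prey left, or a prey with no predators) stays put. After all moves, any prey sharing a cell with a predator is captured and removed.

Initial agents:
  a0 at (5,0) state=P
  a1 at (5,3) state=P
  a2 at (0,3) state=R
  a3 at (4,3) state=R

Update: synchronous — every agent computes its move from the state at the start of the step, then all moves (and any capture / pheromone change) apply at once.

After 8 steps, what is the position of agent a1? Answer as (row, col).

t=1: a0@(0,0):P a1@(0,3):P a2@(1,3):R a3@(3,3):R
t=2: a0@(1,0):P a1@(1,3):P a2@(2,3):R a3@(2,3):R
t=3: a0@(2,0):P a1@(2,3):P a2@(3,3):R a3@(3,3):R
t=4: a0@(3,0):P a1@(3,3):P a2@(4,3):R a3@(4,3):R
t=5: a0@(4,0):P a1@(4,3):P a2@(5,3):R a3@(5,3):R
t=6: a0@(5,0):P a1@(5,3):P a2@(0,3):R a3@(0,3):R
t=7: a0@(0,0):P a1@(0,3):P a2@(1,3):R a3@(1,3):R
t=8: a0@(1,0):P a1@(1,3):P a2@(2,3):R a3@(2,3):R

(1, 3)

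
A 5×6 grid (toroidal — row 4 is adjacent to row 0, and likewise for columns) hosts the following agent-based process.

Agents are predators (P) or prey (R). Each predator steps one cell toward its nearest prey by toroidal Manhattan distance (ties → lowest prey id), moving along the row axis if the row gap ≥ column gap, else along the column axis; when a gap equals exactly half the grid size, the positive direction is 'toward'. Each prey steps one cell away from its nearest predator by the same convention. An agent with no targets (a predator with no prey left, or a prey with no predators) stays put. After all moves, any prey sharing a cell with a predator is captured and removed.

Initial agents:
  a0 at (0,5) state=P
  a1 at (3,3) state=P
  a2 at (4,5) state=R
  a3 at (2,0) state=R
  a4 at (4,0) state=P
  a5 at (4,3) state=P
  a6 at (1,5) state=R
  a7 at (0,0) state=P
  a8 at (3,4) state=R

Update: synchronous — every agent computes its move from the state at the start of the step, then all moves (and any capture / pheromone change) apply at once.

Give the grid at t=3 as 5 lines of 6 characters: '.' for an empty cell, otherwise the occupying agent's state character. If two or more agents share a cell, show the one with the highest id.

.....R
R....R
P...PP
......
......

t=1: a0@(4,5):P a1@(3,4):P a2@(3,5):R a3@(1,0):R a4@(4,5):P a5@(4,4):P a6@(2,5):R a7@(4,0):P a8@(3,5):R
t=2: a0@(3,5):P a1@(3,5):P a2@(2,5):R a3@(2,0):R a4@(3,5):P a5@(3,4):P a6@(1,5):R a7@(3,0):P a8@(2,5):R
t=3: a0@(2,5):P a1@(2,5):P a2@(1,5):R a3@(1,0):R a4@(2,5):P a5@(2,4):P a6@(0,5):R a7@(2,0):P a8@(1,5):R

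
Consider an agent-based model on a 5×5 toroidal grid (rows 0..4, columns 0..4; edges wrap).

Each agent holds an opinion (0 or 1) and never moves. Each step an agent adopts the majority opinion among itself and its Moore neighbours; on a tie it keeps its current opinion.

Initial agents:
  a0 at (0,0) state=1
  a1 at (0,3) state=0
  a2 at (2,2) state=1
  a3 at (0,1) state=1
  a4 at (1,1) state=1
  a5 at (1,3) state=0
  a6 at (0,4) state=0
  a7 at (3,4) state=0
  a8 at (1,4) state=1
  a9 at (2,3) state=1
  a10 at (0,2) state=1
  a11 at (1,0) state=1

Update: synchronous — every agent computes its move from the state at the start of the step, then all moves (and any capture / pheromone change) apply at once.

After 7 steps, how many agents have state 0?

1

t=1: a0@(0,0):1 a1@(0,3):0 a2@(2,2):1 a3@(0,1):1 a4@(1,1):1 a5@(1,3):1 a6@(0,4):0 a7@(3,4):0 a8@(1,4):1 a9@(2,3):1 a10@(0,2):1 a11@(1,0):1
t=2: a0@(0,0):1 a1@(0,3):1 a2@(2,2):1 a3@(0,1):1 a4@(1,1):1 a5@(1,3):1 a6@(0,4):1 a7@(3,4):0 a8@(1,4):1 a9@(2,3):1 a10@(0,2):1 a11@(1,0):1
t=3: (unchanged — steady state)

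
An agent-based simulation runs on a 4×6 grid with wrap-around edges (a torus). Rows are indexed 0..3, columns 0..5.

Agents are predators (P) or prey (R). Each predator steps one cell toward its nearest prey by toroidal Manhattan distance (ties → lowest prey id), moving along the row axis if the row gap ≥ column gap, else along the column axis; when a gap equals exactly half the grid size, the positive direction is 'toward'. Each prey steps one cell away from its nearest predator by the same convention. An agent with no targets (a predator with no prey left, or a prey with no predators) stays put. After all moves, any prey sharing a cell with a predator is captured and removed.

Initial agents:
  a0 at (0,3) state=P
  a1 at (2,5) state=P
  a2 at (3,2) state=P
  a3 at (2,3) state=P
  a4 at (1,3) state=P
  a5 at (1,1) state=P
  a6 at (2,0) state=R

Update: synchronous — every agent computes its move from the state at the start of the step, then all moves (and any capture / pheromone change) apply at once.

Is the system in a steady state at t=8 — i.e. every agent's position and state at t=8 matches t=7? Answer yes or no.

t=1: a0@(0,4):P a1@(2,0):P a2@(3,1):P a3@(2,4):P a4@(1,4):P a5@(2,1):P
t=2: (unchanged — steady state)

yes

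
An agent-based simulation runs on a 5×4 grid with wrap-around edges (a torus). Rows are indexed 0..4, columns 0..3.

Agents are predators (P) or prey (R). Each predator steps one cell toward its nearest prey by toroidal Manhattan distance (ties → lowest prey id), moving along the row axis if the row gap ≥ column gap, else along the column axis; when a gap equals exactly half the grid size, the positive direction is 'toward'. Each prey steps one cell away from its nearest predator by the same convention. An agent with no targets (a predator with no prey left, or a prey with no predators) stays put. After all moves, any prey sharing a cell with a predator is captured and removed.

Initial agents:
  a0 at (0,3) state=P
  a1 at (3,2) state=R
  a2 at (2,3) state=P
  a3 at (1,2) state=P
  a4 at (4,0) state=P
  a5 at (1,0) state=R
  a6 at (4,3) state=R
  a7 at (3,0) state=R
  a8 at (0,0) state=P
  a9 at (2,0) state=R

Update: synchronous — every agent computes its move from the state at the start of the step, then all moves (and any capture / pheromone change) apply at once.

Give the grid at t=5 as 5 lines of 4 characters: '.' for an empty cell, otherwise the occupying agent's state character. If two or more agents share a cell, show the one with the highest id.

....
....
....
....
..PP

t=1: a0@(4,3):P a1@(4,2):R a2@(2,0):P a3@(2,2):P a4@(4,3):P a6@(3,3):R a8@(1,0):P a9@(2,1):R
t=2: a0@(4,2):P a1@(4,1):R a2@(2,1):P a3@(2,1):P a4@(4,2):P a6@(2,3):R a8@(2,0):P a9@(2,2):R
t=3: a0@(4,1):P a1@(4,0):R a2@(2,2):P a3@(2,2):P a4@(4,1):P a8@(2,3):P
t=4: a0@(4,0):P a1@(4,3):R a2@(3,2):P a3@(3,2):P a4@(4,0):P a8@(3,3):P
t=5: a0@(4,3):P a2@(4,2):P a3@(4,2):P a4@(4,3):P a8@(4,3):P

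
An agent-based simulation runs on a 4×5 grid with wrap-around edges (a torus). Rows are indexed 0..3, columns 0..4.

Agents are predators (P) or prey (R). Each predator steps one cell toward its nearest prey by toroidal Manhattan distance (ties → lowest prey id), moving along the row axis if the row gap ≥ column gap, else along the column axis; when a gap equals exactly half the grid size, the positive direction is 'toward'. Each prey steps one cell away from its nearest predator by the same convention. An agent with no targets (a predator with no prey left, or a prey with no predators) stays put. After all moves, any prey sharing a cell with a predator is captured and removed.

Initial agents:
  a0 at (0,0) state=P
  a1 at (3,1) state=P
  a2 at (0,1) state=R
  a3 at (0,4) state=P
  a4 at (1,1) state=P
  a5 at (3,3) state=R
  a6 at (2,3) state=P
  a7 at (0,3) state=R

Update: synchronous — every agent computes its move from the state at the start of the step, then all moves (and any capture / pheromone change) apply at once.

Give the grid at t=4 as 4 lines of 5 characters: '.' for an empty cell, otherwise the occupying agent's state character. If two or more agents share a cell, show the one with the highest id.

..PP.
.....
.....
.....

t=1: a0@(0,1):P a1@(0,1):P a2@(0,2):R a3@(0,3):P a4@(0,1):P a6@(3,3):P a7@(0,2):R
t=2: a0@(0,2):P a1@(0,2):P a3@(0,2):P a4@(0,2):P a6@(0,3):P
t=3: (unchanged — steady state)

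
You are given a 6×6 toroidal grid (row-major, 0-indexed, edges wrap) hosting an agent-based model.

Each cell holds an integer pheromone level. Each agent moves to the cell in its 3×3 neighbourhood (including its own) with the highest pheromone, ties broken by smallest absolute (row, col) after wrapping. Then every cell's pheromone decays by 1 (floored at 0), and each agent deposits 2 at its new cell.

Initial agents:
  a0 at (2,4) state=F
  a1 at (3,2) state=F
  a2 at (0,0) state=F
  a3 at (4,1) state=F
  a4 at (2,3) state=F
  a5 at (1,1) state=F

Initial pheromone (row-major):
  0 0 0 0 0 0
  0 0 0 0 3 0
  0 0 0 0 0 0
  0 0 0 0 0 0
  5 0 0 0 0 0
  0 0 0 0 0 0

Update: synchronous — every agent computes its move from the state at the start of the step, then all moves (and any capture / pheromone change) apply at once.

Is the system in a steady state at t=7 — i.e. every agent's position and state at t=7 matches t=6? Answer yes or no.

t=1: a0@(1,4) a1@(2,1) a2@(0,0) a3@(4,0) a4@(1,4) a5@(0,0) | pheromone: 4 0 0 0 0 0 / 0 0 0 0 6 0 / 0 2 0 0 0 0 / 0 0 0 0 0 0 / 6 0 0 0 0 0 / 0 0 0 0 0 0
t=2: a0@(1,4) a1@(2,1) a2@(0,0) a3@(4,0) a4@(1,4) a5@(0,0) | pheromone: 7 0 0 0 0 0 / 0 0 0 0 9 0 / 0 3 0 0 0 0 / 0 0 0 0 0 0 / 7 0 0 0 0 0 / 0 0 0 0 0 0
t=3: a0@(1,4) a1@(2,1) a2@(0,0) a3@(4,0) a4@(1,4) a5@(0,0) | pheromone: 10 0 0 0 0 0 / 0 0 0 0 12 0 / 0 4 0 0 0 0 / 0 0 0 0 0 0 / 8 0 0 0 0 0 / 0 0 0 0 0 0
t=4: a0@(1,4) a1@(2,1) a2@(0,0) a3@(4,0) a4@(1,4) a5@(0,0) | pheromone: 13 0 0 0 0 0 / 0 0 0 0 15 0 / 0 5 0 0 0 0 / 0 0 0 0 0 0 / 9 0 0 0 0 0 / 0 0 0 0 0 0
t=5: a0@(1,4) a1@(2,1) a2@(0,0) a3@(4,0) a4@(1,4) a5@(0,0) | pheromone: 16 0 0 0 0 0 / 0 0 0 0 18 0 / 0 6 0 0 0 0 / 0 0 0 0 0 0 / 10 0 0 0 0 0 / 0 0 0 0 0 0
t=6: a0@(1,4) a1@(2,1) a2@(0,0) a3@(4,0) a4@(1,4) a5@(0,0) | pheromone: 19 0 0 0 0 0 / 0 0 0 0 21 0 / 0 7 0 0 0 0 / 0 0 0 0 0 0 / 11 0 0 0 0 0 / 0 0 0 0 0 0
t=7: a0@(1,4) a1@(2,1) a2@(0,0) a3@(4,0) a4@(1,4) a5@(0,0) | pheromone: 22 0 0 0 0 0 / 0 0 0 0 24 0 / 0 8 0 0 0 0 / 0 0 0 0 0 0 / 12 0 0 0 0 0 / 0 0 0 0 0 0

yes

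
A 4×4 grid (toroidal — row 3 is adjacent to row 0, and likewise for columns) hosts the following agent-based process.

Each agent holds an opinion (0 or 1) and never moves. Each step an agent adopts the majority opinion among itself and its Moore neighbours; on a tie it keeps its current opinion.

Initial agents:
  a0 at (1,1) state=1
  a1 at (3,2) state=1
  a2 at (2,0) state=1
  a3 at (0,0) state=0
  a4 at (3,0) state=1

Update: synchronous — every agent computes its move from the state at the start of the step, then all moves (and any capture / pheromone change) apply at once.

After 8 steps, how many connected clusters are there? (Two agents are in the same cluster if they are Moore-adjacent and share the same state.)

t=1: a0@(1,1):1 a1@(3,2):1 a2@(2,0):1 a3@(0,0):1 a4@(3,0):1
t=2: (unchanged — steady state)

2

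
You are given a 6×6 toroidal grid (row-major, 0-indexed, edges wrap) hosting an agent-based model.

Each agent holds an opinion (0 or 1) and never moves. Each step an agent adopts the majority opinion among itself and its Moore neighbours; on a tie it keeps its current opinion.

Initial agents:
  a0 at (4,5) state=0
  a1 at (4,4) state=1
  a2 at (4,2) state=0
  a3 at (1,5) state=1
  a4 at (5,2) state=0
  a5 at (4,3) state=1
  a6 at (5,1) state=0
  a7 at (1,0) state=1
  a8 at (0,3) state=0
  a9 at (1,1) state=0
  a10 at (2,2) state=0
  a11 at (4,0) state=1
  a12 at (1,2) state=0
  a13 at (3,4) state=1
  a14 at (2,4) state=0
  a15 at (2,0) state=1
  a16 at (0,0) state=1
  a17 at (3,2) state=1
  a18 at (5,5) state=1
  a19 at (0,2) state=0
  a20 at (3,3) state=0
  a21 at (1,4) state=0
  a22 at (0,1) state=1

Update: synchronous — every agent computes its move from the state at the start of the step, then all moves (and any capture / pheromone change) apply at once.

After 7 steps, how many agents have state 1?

t=1: a0@(4,5):1 a1@(4,4):1 a2@(4,2):0 a3@(1,5):1 a4@(5,2):0 a5@(4,3):1 a6@(5,1):0 a7@(1,0):1 a8@(0,3):0 a9@(1,1):0 a10@(2,2):0 a11@(4,0):1 a12@(1,2):0 a13@(3,4):1 a14@(2,4):0 a15@(2,0):1 a16@(0,0):1 a17@(3,2):0 a18@(5,5):1 a19@(0,2):0 a20@(3,3):0 a21@(1,4):0 a22@(0,1):0
t=2: a0@(4,5):1 a1@(4,4):1 a2@(4,2):0 a3@(1,5):1 a4@(5,2):0 a5@(4,3):0 a6@(5,1):0 a7@(1,0):1 a8@(0,3):0 a9@(1,1):0 a10@(2,2):0 a11@(4,0):1 a12@(1,2):0 a13@(3,4):1 a14@(2,4):0 a15@(2,0):1 a16@(0,0):1 a17@(3,2):0 a18@(5,5):1 a19@(0,2):0 a20@(3,3):0 a21@(1,4):0 a22@(0,1):0
t=3: (unchanged — steady state)

9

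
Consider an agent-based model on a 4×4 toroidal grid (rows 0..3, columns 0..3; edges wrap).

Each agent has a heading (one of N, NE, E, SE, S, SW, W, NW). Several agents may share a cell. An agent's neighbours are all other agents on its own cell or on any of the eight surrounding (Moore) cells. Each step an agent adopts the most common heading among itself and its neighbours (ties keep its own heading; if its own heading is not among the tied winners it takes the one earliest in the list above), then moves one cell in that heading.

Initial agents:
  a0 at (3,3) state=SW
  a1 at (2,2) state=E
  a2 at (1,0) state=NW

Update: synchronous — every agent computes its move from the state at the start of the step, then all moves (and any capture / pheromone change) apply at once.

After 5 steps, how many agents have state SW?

t=1: a0@(0,2):SW a1@(2,3):E a2@(0,3):NW
t=2: a0@(1,1):SW a1@(2,0):E a2@(3,2):NW
t=3: a0@(2,0):SW a1@(2,1):E a2@(2,1):NW
t=4: a0@(3,3):SW a1@(2,2):E a2@(1,0):NW
t=5: a0@(0,2):SW a1@(2,3):E a2@(0,3):NW

1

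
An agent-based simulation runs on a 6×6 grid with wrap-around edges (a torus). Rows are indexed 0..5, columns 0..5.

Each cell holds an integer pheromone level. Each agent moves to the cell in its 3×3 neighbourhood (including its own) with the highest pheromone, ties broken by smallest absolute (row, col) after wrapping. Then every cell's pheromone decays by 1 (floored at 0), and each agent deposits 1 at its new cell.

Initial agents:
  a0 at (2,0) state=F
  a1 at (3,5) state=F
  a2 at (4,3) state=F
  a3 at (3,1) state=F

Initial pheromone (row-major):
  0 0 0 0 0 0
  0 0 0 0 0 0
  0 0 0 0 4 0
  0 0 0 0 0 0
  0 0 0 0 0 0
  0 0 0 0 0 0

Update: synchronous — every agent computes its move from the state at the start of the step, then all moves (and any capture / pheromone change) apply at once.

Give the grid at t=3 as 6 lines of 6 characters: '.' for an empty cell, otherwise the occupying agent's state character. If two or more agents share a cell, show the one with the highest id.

t=1: a0@(1,0) a1@(2,4) a2@(3,2) a3@(2,0) | pheromone: 0 0 0 0 0 0 / 1 0 0 0 0 0 / 1 0 0 0 4 0 / 0 0 1 0 0 0 / 0 0 0 0 0 0 / 0 0 0 0 0 0
t=2: a0@(1,0) a1@(2,4) a2@(3,2) a3@(1,0) | pheromone: 0 0 0 0 0 0 / 2 0 0 0 0 0 / 0 0 0 0 4 0 / 0 0 1 0 0 0 / 0 0 0 0 0 0 / 0 0 0 0 0 0
t=3: a0@(1,0) a1@(2,4) a2@(3,2) a3@(1,0) | pheromone: 0 0 0 0 0 0 / 3 0 0 0 0 0 / 0 0 0 0 4 0 / 0 0 1 0 0 0 / 0 0 0 0 0 0 / 0 0 0 0 0 0

......
F.....
....F.
..F...
......
......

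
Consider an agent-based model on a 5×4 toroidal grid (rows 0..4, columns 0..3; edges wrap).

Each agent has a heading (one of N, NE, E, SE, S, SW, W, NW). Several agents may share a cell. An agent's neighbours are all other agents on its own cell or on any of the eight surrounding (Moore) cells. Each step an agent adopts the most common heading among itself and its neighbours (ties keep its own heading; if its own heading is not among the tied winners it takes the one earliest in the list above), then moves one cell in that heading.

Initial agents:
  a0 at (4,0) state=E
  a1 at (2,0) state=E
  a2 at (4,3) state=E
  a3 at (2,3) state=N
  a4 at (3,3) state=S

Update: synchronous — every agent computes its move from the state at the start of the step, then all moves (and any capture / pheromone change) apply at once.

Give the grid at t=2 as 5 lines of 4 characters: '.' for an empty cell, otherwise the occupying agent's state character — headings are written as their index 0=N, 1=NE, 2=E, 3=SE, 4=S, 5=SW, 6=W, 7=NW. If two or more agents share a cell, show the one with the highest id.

t=1: a0@(4,1):E a1@(2,1):E a2@(4,0):E a3@(1,3):N a4@(3,0):E
t=2: a0@(4,2):E a1@(2,2):E a2@(4,1):E a3@(0,3):N a4@(3,1):E

...0
....
..2.
.2..
.22.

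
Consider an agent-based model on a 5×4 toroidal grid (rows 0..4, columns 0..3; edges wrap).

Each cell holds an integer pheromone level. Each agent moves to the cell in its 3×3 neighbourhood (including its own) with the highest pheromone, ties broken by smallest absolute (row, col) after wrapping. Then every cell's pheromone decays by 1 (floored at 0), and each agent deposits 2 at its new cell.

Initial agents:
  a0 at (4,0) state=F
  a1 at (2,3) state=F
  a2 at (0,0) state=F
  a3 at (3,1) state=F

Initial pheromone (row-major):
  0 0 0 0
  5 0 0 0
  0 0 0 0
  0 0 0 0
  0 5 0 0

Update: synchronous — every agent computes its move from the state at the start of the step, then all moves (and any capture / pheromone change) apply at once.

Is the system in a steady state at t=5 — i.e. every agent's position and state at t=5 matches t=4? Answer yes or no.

t=1: a0@(4,1) a1@(1,0) a2@(1,0) a3@(4,1) | pheromone: 0 0 0 0 / 8 0 0 0 / 0 0 0 0 / 0 0 0 0 / 0 8 0 0
t=2: a0@(4,1) a1@(1,0) a2@(1,0) a3@(4,1) | pheromone: 0 0 0 0 / 11 0 0 0 / 0 0 0 0 / 0 0 0 0 / 0 11 0 0
t=3: a0@(4,1) a1@(1,0) a2@(1,0) a3@(4,1) | pheromone: 0 0 0 0 / 14 0 0 0 / 0 0 0 0 / 0 0 0 0 / 0 14 0 0
t=4: a0@(4,1) a1@(1,0) a2@(1,0) a3@(4,1) | pheromone: 0 0 0 0 / 17 0 0 0 / 0 0 0 0 / 0 0 0 0 / 0 17 0 0
t=5: a0@(4,1) a1@(1,0) a2@(1,0) a3@(4,1) | pheromone: 0 0 0 0 / 20 0 0 0 / 0 0 0 0 / 0 0 0 0 / 0 20 0 0

yes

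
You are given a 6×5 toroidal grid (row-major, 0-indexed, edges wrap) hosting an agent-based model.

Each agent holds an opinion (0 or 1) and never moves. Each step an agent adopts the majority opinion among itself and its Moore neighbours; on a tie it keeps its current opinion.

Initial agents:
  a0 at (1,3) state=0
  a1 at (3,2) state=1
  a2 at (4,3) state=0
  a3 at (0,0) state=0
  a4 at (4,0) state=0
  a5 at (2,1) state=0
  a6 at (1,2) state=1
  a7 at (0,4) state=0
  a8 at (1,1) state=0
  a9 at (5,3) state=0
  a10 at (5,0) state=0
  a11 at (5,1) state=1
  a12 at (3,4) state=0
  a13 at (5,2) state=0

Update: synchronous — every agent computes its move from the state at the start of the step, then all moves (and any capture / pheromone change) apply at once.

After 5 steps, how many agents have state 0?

14

t=1: a0@(1,3):0 a1@(3,2):0 a2@(4,3):0 a3@(0,0):0 a4@(4,0):0 a5@(2,1):0 a6@(1,2):0 a7@(0,4):0 a8@(1,1):0 a9@(5,3):0 a10@(5,0):0 a11@(5,1):0 a12@(3,4):0 a13@(5,2):0
t=2: (unchanged — steady state)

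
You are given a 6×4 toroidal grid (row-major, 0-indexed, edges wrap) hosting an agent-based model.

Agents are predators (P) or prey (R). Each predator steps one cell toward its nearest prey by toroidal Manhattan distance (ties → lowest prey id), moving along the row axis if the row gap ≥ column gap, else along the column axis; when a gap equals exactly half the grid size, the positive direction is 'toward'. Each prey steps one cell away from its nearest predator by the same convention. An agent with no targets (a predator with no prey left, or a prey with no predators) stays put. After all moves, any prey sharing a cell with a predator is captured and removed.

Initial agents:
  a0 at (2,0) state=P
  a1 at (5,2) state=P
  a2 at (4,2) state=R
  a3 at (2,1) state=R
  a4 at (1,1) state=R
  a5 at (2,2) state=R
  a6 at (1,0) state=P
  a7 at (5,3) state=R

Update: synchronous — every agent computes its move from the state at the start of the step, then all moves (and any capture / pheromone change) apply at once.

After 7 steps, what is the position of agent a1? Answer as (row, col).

(2, 2)

t=1: a0@(2,1):P a1@(4,2):P a2@(3,2):R a3@(2,2):R a4@(1,2):R a6@(1,1):P a7@(5,0):R
t=2: a0@(2,2):P a1@(3,2):P a3@(2,3):R a4@(1,3):R a6@(1,2):P a7@(5,3):R
t=3: a0@(2,3):P a1@(2,2):P a3@(2,0):R a4@(1,0):R a6@(1,3):P a7@(0,3):R
t=4: a0@(2,0):P a1@(2,3):P a3@(2,1):R a4@(1,1):R a6@(1,0):P a7@(5,3):R
t=5: a0@(2,1):P a1@(2,0):P a3@(2,2):R a4@(1,2):R a6@(1,1):P a7@(4,3):R
t=6: a0@(2,2):P a1@(2,1):P a3@(2,3):R a4@(1,3):R a6@(1,2):P a7@(5,3):R
t=7: a0@(2,3):P a1@(2,2):P a3@(2,0):R a4@(1,0):R a6@(1,3):P a7@(4,3):R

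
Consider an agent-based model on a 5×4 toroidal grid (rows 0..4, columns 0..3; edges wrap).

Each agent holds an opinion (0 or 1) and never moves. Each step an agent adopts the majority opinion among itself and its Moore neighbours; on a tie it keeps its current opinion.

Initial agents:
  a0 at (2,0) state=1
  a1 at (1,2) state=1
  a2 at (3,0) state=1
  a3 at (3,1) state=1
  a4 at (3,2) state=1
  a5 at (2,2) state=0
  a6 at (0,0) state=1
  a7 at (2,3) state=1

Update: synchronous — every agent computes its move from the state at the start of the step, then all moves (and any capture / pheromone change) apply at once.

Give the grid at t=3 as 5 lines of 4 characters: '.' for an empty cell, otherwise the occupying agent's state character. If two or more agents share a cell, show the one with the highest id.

1...
..1.
1.11
111.
....

t=1: a0@(2,0):1 a1@(1,2):1 a2@(3,0):1 a3@(3,1):1 a4@(3,2):1 a5@(2,2):1 a6@(0,0):1 a7@(2,3):1
t=2: (unchanged — steady state)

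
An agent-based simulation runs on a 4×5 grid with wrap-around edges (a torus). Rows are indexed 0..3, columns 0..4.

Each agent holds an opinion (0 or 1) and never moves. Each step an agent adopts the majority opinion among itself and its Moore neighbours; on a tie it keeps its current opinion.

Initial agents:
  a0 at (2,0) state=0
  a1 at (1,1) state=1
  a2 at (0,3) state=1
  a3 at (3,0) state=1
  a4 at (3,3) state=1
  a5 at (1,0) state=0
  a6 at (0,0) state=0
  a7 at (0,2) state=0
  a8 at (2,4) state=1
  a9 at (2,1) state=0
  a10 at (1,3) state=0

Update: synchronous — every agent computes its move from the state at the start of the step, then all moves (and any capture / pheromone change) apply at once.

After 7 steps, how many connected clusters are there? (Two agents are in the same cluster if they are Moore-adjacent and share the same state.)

2

t=1: a0@(2,0):0 a1@(1,1):0 a2@(0,3):1 a3@(3,0):0 a4@(3,3):1 a5@(1,0):0 a6@(0,0):0 a7@(0,2):1 a8@(2,4):1 a9@(2,1):0 a10@(1,3):0
t=2: a0@(2,0):0 a1@(1,1):0 a2@(0,3):1 a3@(3,0):0 a4@(3,3):1 a5@(1,0):0 a6@(0,0):0 a7@(0,2):1 a8@(2,4):0 a9@(2,1):0 a10@(1,3):1
t=3: (unchanged — steady state)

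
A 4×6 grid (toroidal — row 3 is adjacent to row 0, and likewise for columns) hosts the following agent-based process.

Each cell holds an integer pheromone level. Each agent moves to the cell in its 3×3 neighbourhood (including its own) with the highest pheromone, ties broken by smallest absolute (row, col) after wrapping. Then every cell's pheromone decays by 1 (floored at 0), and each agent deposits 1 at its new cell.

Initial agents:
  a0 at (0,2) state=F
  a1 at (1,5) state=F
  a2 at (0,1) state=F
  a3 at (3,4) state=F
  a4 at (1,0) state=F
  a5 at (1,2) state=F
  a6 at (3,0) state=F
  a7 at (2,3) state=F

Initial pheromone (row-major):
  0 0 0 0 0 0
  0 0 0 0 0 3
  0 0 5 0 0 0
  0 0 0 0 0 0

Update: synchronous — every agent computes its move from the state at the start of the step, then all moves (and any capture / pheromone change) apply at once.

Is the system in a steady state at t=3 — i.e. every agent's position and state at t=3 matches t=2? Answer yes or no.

t=1: a0@(0,1) a1@(1,5) a2@(0,0) a3@(0,3) a4@(1,5) a5@(2,2) a6@(0,0) a7@(2,2) | pheromone: 2 1 0 1 0 0 / 0 0 0 0 0 4 / 0 0 6 0 0 0 / 0 0 0 0 0 0
t=2: a0@(0,0) a1@(1,5) a2@(1,5) a3@(0,3) a4@(1,5) a5@(2,2) a6@(1,5) a7@(2,2) | pheromone: 2 0 0 1 0 0 / 0 0 0 0 0 7 / 0 0 7 0 0 0 / 0 0 0 0 0 0
t=3: a0@(1,5) a1@(1,5) a2@(1,5) a3@(0,3) a4@(1,5) a5@(2,2) a6@(1,5) a7@(2,2) | pheromone: 1 0 0 1 0 0 / 0 0 0 0 0 11 / 0 0 8 0 0 0 / 0 0 0 0 0 0

no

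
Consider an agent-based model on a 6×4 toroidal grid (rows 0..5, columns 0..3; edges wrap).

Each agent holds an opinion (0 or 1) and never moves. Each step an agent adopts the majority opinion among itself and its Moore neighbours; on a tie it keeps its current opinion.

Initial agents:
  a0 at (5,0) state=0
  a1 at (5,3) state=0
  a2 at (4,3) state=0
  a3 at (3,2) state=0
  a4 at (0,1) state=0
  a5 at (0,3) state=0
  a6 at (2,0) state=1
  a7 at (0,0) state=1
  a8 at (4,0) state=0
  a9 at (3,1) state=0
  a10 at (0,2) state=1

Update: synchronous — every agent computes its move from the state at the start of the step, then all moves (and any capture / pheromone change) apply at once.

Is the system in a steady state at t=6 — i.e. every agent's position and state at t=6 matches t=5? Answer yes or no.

t=1: a0@(5,0):0 a1@(5,3):0 a2@(4,3):0 a3@(3,2):0 a4@(0,1):0 a5@(0,3):0 a6@(2,0):1 a7@(0,0):0 a8@(4,0):0 a9@(3,1):0 a10@(0,2):0
t=2: (unchanged — steady state)

yes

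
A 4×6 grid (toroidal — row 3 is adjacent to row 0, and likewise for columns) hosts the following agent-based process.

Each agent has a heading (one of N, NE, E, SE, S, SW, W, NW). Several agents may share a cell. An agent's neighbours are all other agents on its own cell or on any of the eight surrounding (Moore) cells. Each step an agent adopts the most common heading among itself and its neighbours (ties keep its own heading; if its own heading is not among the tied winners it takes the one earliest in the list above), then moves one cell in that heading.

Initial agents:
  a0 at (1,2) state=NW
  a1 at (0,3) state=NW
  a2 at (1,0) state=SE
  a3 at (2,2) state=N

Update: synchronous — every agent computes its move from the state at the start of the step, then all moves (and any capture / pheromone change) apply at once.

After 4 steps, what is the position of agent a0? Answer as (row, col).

t=1: a0@(0,1):NW a1@(3,2):NW a2@(2,1):SE a3@(1,2):N
t=2: a0@(3,0):NW a1@(2,1):NW a2@(3,2):SE a3@(0,2):N
t=3: a0@(2,5):NW a1@(1,0):NW a2@(0,3):SE a3@(3,2):N
t=4: a0@(1,4):NW a1@(0,5):NW a2@(1,4):SE a3@(2,2):N

(1, 4)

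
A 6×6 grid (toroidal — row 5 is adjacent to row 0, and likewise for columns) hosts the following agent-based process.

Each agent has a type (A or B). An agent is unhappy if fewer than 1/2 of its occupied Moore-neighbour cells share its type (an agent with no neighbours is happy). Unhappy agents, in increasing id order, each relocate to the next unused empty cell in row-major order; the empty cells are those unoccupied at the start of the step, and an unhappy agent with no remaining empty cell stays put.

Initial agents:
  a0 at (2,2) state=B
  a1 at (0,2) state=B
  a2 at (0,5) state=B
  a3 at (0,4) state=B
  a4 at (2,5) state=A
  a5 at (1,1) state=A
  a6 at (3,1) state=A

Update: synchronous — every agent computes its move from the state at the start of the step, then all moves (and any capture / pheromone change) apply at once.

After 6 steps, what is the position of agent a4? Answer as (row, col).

t=1: a0@(0,0):B a1@(0,1):B a2@(0,5):B a3@(0,4):B a4@(2,5):A a5@(0,3):A a6@(1,0):A
t=2: a0@(0,0):B a1@(0,1):B a2@(0,5):B a3@(0,4):B a4@(2,5):A a5@(0,2):A a6@(1,1):A
t=3: a0@(0,0):B a1@(0,3):B a2@(0,5):B a3@(0,4):B a4@(2,5):A a5@(0,2):A a6@(1,0):A
t=4: a0@(0,0):B a1@(0,3):B a2@(0,5):B a3@(0,4):B a4@(2,5):A a5@(0,1):A a6@(1,1):A
t=5: a0@(0,2):B a1@(0,3):B a2@(0,5):B a3@(0,4):B a4@(2,5):A a5@(0,1):A a6@(1,1):A
t=6: a0@(0,0):B a1@(0,3):B a2@(0,5):B a3@(0,4):B a4@(2,5):A a5@(0,1):A a6@(1,1):A

(2, 5)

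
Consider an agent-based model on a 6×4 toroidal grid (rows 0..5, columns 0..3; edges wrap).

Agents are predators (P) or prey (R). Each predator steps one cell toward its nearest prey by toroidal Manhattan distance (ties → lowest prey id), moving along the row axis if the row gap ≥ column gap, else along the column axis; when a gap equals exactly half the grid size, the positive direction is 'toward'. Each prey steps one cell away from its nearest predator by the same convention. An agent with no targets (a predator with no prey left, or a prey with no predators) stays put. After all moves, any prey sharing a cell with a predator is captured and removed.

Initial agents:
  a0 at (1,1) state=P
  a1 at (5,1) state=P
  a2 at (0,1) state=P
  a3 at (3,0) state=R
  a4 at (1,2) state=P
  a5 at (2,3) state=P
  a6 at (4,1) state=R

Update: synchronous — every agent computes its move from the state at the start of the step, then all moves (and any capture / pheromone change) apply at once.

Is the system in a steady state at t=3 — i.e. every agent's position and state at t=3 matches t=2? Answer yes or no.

t=1: a0@(2,1):P a1@(4,1):P a2@(5,1):P a3@(4,0):R a4@(2,2):P a5@(3,3):P a6@(3,1):R
t=2: a0@(3,1):P a1@(4,0):P a2@(4,1):P a4@(3,2):P a5@(4,3):P
t=3: (unchanged — steady state)

yes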